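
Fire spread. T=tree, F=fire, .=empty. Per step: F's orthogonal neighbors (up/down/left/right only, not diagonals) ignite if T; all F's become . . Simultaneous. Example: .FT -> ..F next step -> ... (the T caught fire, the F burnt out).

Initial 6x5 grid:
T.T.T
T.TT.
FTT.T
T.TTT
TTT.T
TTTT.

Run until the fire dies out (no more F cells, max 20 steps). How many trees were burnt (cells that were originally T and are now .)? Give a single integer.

Step 1: +3 fires, +1 burnt (F count now 3)
Step 2: +3 fires, +3 burnt (F count now 3)
Step 3: +4 fires, +3 burnt (F count now 4)
Step 4: +5 fires, +4 burnt (F count now 5)
Step 5: +2 fires, +5 burnt (F count now 2)
Step 6: +3 fires, +2 burnt (F count now 3)
Step 7: +0 fires, +3 burnt (F count now 0)
Fire out after step 7
Initially T: 21, now '.': 29
Total burnt (originally-T cells now '.'): 20

Answer: 20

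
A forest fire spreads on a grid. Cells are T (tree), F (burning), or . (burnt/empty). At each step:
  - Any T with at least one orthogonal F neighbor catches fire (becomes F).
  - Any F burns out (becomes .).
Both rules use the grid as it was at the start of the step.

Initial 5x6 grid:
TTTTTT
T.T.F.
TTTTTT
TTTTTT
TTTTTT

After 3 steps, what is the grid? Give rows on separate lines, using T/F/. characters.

Step 1: 2 trees catch fire, 1 burn out
  TTTTFT
  T.T...
  TTTTFT
  TTTTTT
  TTTTTT
Step 2: 5 trees catch fire, 2 burn out
  TTTF.F
  T.T...
  TTTF.F
  TTTTFT
  TTTTTT
Step 3: 5 trees catch fire, 5 burn out
  TTF...
  T.T...
  TTF...
  TTTF.F
  TTTTFT

TTF...
T.T...
TTF...
TTTF.F
TTTTFT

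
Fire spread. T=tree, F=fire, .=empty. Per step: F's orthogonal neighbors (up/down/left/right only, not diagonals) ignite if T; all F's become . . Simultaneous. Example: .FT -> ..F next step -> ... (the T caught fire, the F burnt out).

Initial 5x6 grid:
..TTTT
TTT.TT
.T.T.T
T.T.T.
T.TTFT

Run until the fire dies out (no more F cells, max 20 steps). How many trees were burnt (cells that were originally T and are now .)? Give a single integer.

Step 1: +3 fires, +1 burnt (F count now 3)
Step 2: +1 fires, +3 burnt (F count now 1)
Step 3: +1 fires, +1 burnt (F count now 1)
Step 4: +0 fires, +1 burnt (F count now 0)
Fire out after step 4
Initially T: 19, now '.': 16
Total burnt (originally-T cells now '.'): 5

Answer: 5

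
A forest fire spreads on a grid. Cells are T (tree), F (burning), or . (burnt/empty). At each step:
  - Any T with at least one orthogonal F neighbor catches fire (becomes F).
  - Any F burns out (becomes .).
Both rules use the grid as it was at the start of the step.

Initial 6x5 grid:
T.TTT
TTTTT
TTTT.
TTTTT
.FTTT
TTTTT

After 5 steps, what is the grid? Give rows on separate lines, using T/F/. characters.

Step 1: 3 trees catch fire, 1 burn out
  T.TTT
  TTTTT
  TTTT.
  TFTTT
  ..FTT
  TFTTT
Step 2: 6 trees catch fire, 3 burn out
  T.TTT
  TTTTT
  TFTT.
  F.FTT
  ...FT
  F.FTT
Step 3: 6 trees catch fire, 6 burn out
  T.TTT
  TFTTT
  F.FT.
  ...FT
  ....F
  ...FT
Step 4: 5 trees catch fire, 6 burn out
  T.TTT
  F.FTT
  ...F.
  ....F
  .....
  ....F
Step 5: 3 trees catch fire, 5 burn out
  F.FTT
  ...FT
  .....
  .....
  .....
  .....

F.FTT
...FT
.....
.....
.....
.....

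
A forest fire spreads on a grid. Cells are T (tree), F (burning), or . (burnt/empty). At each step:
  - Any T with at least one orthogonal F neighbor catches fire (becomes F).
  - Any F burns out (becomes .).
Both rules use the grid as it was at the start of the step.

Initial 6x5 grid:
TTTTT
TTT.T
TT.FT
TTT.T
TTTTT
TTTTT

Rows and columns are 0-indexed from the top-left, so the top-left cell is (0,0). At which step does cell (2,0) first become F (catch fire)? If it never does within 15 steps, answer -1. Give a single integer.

Step 1: cell (2,0)='T' (+1 fires, +1 burnt)
Step 2: cell (2,0)='T' (+2 fires, +1 burnt)
Step 3: cell (2,0)='T' (+2 fires, +2 burnt)
Step 4: cell (2,0)='T' (+3 fires, +2 burnt)
Step 5: cell (2,0)='T' (+3 fires, +3 burnt)
Step 6: cell (2,0)='T' (+5 fires, +3 burnt)
Step 7: cell (2,0)='T' (+5 fires, +5 burnt)
Step 8: cell (2,0)='T' (+4 fires, +5 burnt)
Step 9: cell (2,0)='F' (+1 fires, +4 burnt)
  -> target ignites at step 9
Step 10: cell (2,0)='.' (+0 fires, +1 burnt)
  fire out at step 10

9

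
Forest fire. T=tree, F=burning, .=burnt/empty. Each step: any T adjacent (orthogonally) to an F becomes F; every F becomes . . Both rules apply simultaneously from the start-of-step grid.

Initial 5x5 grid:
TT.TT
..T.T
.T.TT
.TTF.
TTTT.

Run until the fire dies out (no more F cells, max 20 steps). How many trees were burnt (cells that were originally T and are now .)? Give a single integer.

Step 1: +3 fires, +1 burnt (F count now 3)
Step 2: +3 fires, +3 burnt (F count now 3)
Step 3: +3 fires, +3 burnt (F count now 3)
Step 4: +2 fires, +3 burnt (F count now 2)
Step 5: +1 fires, +2 burnt (F count now 1)
Step 6: +0 fires, +1 burnt (F count now 0)
Fire out after step 6
Initially T: 15, now '.': 22
Total burnt (originally-T cells now '.'): 12

Answer: 12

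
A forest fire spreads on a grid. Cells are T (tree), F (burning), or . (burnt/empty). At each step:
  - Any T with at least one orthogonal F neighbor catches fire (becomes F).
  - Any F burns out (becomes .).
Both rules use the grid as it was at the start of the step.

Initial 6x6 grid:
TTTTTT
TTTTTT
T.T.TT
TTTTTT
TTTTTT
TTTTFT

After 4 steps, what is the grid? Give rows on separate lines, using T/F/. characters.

Step 1: 3 trees catch fire, 1 burn out
  TTTTTT
  TTTTTT
  T.T.TT
  TTTTTT
  TTTTFT
  TTTF.F
Step 2: 4 trees catch fire, 3 burn out
  TTTTTT
  TTTTTT
  T.T.TT
  TTTTFT
  TTTF.F
  TTF...
Step 3: 5 trees catch fire, 4 burn out
  TTTTTT
  TTTTTT
  T.T.FT
  TTTF.F
  TTF...
  TF....
Step 4: 5 trees catch fire, 5 burn out
  TTTTTT
  TTTTFT
  T.T..F
  TTF...
  TF....
  F.....

TTTTTT
TTTTFT
T.T..F
TTF...
TF....
F.....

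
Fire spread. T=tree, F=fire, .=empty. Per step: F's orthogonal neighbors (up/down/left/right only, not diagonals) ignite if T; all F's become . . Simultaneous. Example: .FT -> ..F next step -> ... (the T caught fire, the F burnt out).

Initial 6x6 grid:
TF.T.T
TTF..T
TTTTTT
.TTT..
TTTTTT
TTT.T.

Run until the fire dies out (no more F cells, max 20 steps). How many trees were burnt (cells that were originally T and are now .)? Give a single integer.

Step 1: +3 fires, +2 burnt (F count now 3)
Step 2: +4 fires, +3 burnt (F count now 4)
Step 3: +5 fires, +4 burnt (F count now 5)
Step 4: +4 fires, +5 burnt (F count now 4)
Step 5: +4 fires, +4 burnt (F count now 4)
Step 6: +4 fires, +4 burnt (F count now 4)
Step 7: +0 fires, +4 burnt (F count now 0)
Fire out after step 7
Initially T: 25, now '.': 35
Total burnt (originally-T cells now '.'): 24

Answer: 24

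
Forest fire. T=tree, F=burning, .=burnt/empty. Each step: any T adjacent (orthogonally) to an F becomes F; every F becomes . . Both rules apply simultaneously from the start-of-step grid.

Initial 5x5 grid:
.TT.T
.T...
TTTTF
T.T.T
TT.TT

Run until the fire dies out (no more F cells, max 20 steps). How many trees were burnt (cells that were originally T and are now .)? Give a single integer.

Step 1: +2 fires, +1 burnt (F count now 2)
Step 2: +2 fires, +2 burnt (F count now 2)
Step 3: +3 fires, +2 burnt (F count now 3)
Step 4: +2 fires, +3 burnt (F count now 2)
Step 5: +2 fires, +2 burnt (F count now 2)
Step 6: +2 fires, +2 burnt (F count now 2)
Step 7: +1 fires, +2 burnt (F count now 1)
Step 8: +0 fires, +1 burnt (F count now 0)
Fire out after step 8
Initially T: 15, now '.': 24
Total burnt (originally-T cells now '.'): 14

Answer: 14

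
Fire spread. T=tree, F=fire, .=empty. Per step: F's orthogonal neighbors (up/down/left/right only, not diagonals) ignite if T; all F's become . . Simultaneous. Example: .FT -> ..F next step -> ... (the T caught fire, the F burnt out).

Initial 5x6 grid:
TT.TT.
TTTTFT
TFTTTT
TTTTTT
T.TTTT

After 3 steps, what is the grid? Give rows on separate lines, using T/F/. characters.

Step 1: 8 trees catch fire, 2 burn out
  TT.TF.
  TFTF.F
  F.FTFT
  TFTTTT
  T.TTTT
Step 2: 9 trees catch fire, 8 burn out
  TF.F..
  F.F...
  ...F.F
  F.FTFT
  T.TTTT
Step 3: 6 trees catch fire, 9 burn out
  F.....
  ......
  ......
  ...F.F
  F.FTFT

F.....
......
......
...F.F
F.FTFT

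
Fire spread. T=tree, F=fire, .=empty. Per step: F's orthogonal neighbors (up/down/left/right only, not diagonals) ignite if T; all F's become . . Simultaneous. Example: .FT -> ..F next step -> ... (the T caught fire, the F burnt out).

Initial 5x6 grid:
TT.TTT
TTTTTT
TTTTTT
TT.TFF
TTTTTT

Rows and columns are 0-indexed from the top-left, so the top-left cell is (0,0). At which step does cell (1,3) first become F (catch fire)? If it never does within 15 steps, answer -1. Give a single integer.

Step 1: cell (1,3)='T' (+5 fires, +2 burnt)
Step 2: cell (1,3)='T' (+4 fires, +5 burnt)
Step 3: cell (1,3)='F' (+5 fires, +4 burnt)
  -> target ignites at step 3
Step 4: cell (1,3)='.' (+4 fires, +5 burnt)
Step 5: cell (1,3)='.' (+4 fires, +4 burnt)
Step 6: cell (1,3)='.' (+3 fires, +4 burnt)
Step 7: cell (1,3)='.' (+1 fires, +3 burnt)
Step 8: cell (1,3)='.' (+0 fires, +1 burnt)
  fire out at step 8

3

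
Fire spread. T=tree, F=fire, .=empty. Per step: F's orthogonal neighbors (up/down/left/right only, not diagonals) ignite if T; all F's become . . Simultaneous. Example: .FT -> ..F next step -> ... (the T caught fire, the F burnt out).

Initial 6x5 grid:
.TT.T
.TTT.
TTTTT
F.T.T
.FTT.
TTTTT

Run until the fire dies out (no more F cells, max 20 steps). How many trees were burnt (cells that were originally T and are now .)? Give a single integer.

Answer: 19

Derivation:
Step 1: +3 fires, +2 burnt (F count now 3)
Step 2: +5 fires, +3 burnt (F count now 5)
Step 3: +3 fires, +5 burnt (F count now 3)
Step 4: +4 fires, +3 burnt (F count now 4)
Step 5: +3 fires, +4 burnt (F count now 3)
Step 6: +1 fires, +3 burnt (F count now 1)
Step 7: +0 fires, +1 burnt (F count now 0)
Fire out after step 7
Initially T: 20, now '.': 29
Total burnt (originally-T cells now '.'): 19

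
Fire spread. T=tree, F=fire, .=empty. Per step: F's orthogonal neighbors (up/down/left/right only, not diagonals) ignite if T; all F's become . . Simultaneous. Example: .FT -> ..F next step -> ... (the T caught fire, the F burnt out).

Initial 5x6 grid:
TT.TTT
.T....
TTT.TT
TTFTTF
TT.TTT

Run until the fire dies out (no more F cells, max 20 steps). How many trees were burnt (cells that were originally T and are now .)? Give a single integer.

Step 1: +6 fires, +2 burnt (F count now 6)
Step 2: +6 fires, +6 burnt (F count now 6)
Step 3: +3 fires, +6 burnt (F count now 3)
Step 4: +1 fires, +3 burnt (F count now 1)
Step 5: +1 fires, +1 burnt (F count now 1)
Step 6: +0 fires, +1 burnt (F count now 0)
Fire out after step 6
Initially T: 20, now '.': 27
Total burnt (originally-T cells now '.'): 17

Answer: 17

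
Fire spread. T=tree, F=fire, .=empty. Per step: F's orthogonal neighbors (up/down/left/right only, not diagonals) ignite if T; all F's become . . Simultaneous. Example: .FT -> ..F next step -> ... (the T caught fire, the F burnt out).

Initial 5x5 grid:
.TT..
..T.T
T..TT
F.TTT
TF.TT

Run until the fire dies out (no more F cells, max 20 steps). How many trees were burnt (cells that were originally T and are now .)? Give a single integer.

Answer: 2

Derivation:
Step 1: +2 fires, +2 burnt (F count now 2)
Step 2: +0 fires, +2 burnt (F count now 0)
Fire out after step 2
Initially T: 13, now '.': 14
Total burnt (originally-T cells now '.'): 2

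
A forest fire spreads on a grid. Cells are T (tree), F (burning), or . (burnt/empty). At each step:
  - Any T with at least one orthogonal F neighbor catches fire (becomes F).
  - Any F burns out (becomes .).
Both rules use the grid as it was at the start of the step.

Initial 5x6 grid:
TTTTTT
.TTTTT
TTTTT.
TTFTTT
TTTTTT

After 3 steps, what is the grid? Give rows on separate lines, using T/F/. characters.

Step 1: 4 trees catch fire, 1 burn out
  TTTTTT
  .TTTTT
  TTFTT.
  TF.FTT
  TTFTTT
Step 2: 7 trees catch fire, 4 burn out
  TTTTTT
  .TFTTT
  TF.FT.
  F...FT
  TF.FTT
Step 3: 8 trees catch fire, 7 burn out
  TTFTTT
  .F.FTT
  F...F.
  .....F
  F...FT

TTFTTT
.F.FTT
F...F.
.....F
F...FT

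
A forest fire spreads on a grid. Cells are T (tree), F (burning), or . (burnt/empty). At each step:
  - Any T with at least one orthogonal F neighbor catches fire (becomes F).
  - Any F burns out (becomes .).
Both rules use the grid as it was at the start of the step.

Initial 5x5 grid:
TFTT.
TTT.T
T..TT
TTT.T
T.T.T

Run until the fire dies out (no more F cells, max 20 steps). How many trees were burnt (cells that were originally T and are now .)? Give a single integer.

Answer: 12

Derivation:
Step 1: +3 fires, +1 burnt (F count now 3)
Step 2: +3 fires, +3 burnt (F count now 3)
Step 3: +1 fires, +3 burnt (F count now 1)
Step 4: +1 fires, +1 burnt (F count now 1)
Step 5: +2 fires, +1 burnt (F count now 2)
Step 6: +1 fires, +2 burnt (F count now 1)
Step 7: +1 fires, +1 burnt (F count now 1)
Step 8: +0 fires, +1 burnt (F count now 0)
Fire out after step 8
Initially T: 17, now '.': 20
Total burnt (originally-T cells now '.'): 12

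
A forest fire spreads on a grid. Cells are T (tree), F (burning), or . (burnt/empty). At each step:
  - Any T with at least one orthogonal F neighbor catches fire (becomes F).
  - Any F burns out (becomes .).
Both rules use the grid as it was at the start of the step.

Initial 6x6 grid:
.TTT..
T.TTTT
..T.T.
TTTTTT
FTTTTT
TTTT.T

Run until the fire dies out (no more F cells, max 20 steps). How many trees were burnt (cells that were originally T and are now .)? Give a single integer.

Step 1: +3 fires, +1 burnt (F count now 3)
Step 2: +3 fires, +3 burnt (F count now 3)
Step 3: +3 fires, +3 burnt (F count now 3)
Step 4: +4 fires, +3 burnt (F count now 4)
Step 5: +3 fires, +4 burnt (F count now 3)
Step 6: +5 fires, +3 burnt (F count now 5)
Step 7: +3 fires, +5 burnt (F count now 3)
Step 8: +1 fires, +3 burnt (F count now 1)
Step 9: +0 fires, +1 burnt (F count now 0)
Fire out after step 9
Initially T: 26, now '.': 35
Total burnt (originally-T cells now '.'): 25

Answer: 25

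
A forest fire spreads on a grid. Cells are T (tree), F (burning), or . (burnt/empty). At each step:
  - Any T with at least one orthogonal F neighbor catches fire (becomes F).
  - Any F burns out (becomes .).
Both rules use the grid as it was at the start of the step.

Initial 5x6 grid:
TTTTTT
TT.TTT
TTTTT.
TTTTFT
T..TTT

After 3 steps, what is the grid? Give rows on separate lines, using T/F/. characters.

Step 1: 4 trees catch fire, 1 burn out
  TTTTTT
  TT.TTT
  TTTTF.
  TTTF.F
  T..TFT
Step 2: 5 trees catch fire, 4 burn out
  TTTTTT
  TT.TFT
  TTTF..
  TTF...
  T..F.F
Step 3: 5 trees catch fire, 5 burn out
  TTTTFT
  TT.F.F
  TTF...
  TF....
  T.....

TTTTFT
TT.F.F
TTF...
TF....
T.....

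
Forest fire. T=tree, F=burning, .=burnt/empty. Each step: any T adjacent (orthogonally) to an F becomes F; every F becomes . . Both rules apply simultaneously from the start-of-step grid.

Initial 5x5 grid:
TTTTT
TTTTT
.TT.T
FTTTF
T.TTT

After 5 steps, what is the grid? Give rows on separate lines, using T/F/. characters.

Step 1: 5 trees catch fire, 2 burn out
  TTTTT
  TTTTT
  .TT.F
  .FTF.
  F.TTF
Step 2: 4 trees catch fire, 5 burn out
  TTTTT
  TTTTF
  .FT..
  ..F..
  ..TF.
Step 3: 5 trees catch fire, 4 burn out
  TTTTF
  TFTF.
  ..F..
  .....
  ..F..
Step 4: 4 trees catch fire, 5 burn out
  TFTF.
  F.F..
  .....
  .....
  .....
Step 5: 2 trees catch fire, 4 burn out
  F.F..
  .....
  .....
  .....
  .....

F.F..
.....
.....
.....
.....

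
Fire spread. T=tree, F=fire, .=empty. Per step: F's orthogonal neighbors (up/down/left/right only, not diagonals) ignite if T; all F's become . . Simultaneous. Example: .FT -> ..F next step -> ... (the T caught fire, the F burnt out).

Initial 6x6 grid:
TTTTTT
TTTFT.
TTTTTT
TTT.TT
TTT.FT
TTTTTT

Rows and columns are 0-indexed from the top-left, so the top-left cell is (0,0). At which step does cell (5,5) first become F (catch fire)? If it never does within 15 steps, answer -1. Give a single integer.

Step 1: cell (5,5)='T' (+7 fires, +2 burnt)
Step 2: cell (5,5)='F' (+8 fires, +7 burnt)
  -> target ignites at step 2
Step 3: cell (5,5)='.' (+7 fires, +8 burnt)
Step 4: cell (5,5)='.' (+5 fires, +7 burnt)
Step 5: cell (5,5)='.' (+3 fires, +5 burnt)
Step 6: cell (5,5)='.' (+1 fires, +3 burnt)
Step 7: cell (5,5)='.' (+0 fires, +1 burnt)
  fire out at step 7

2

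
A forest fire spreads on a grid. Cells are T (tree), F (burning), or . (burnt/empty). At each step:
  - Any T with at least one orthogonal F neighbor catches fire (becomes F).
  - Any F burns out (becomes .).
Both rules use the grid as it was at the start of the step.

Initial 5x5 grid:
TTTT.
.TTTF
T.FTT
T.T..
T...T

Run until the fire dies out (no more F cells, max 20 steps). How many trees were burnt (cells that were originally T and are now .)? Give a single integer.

Answer: 10

Derivation:
Step 1: +5 fires, +2 burnt (F count now 5)
Step 2: +3 fires, +5 burnt (F count now 3)
Step 3: +1 fires, +3 burnt (F count now 1)
Step 4: +1 fires, +1 burnt (F count now 1)
Step 5: +0 fires, +1 burnt (F count now 0)
Fire out after step 5
Initially T: 14, now '.': 21
Total burnt (originally-T cells now '.'): 10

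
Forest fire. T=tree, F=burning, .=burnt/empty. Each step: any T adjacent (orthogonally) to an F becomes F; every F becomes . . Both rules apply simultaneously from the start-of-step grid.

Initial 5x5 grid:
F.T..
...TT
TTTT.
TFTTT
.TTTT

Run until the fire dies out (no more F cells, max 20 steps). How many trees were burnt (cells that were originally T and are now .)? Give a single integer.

Answer: 14

Derivation:
Step 1: +4 fires, +2 burnt (F count now 4)
Step 2: +4 fires, +4 burnt (F count now 4)
Step 3: +3 fires, +4 burnt (F count now 3)
Step 4: +2 fires, +3 burnt (F count now 2)
Step 5: +1 fires, +2 burnt (F count now 1)
Step 6: +0 fires, +1 burnt (F count now 0)
Fire out after step 6
Initially T: 15, now '.': 24
Total burnt (originally-T cells now '.'): 14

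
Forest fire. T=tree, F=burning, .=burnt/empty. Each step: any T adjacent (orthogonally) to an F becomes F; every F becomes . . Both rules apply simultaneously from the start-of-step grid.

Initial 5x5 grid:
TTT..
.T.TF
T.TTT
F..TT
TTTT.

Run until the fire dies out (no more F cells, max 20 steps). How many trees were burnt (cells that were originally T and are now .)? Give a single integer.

Answer: 11

Derivation:
Step 1: +4 fires, +2 burnt (F count now 4)
Step 2: +3 fires, +4 burnt (F count now 3)
Step 3: +3 fires, +3 burnt (F count now 3)
Step 4: +1 fires, +3 burnt (F count now 1)
Step 5: +0 fires, +1 burnt (F count now 0)
Fire out after step 5
Initially T: 15, now '.': 21
Total burnt (originally-T cells now '.'): 11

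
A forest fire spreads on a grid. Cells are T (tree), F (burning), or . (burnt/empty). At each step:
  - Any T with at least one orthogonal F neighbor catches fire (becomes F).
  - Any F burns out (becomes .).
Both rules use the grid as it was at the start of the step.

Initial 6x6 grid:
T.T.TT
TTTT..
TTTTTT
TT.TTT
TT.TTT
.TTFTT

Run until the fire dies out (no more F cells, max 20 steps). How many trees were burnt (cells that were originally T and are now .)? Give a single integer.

Answer: 26

Derivation:
Step 1: +3 fires, +1 burnt (F count now 3)
Step 2: +4 fires, +3 burnt (F count now 4)
Step 3: +4 fires, +4 burnt (F count now 4)
Step 4: +6 fires, +4 burnt (F count now 6)
Step 5: +4 fires, +6 burnt (F count now 4)
Step 6: +3 fires, +4 burnt (F count now 3)
Step 7: +1 fires, +3 burnt (F count now 1)
Step 8: +1 fires, +1 burnt (F count now 1)
Step 9: +0 fires, +1 burnt (F count now 0)
Fire out after step 9
Initially T: 28, now '.': 34
Total burnt (originally-T cells now '.'): 26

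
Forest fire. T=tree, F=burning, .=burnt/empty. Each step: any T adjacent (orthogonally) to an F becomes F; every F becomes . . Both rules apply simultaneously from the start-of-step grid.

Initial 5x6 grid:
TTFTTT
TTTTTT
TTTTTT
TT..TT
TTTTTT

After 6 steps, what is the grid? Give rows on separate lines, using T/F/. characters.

Step 1: 3 trees catch fire, 1 burn out
  TF.FTT
  TTFTTT
  TTTTTT
  TT..TT
  TTTTTT
Step 2: 5 trees catch fire, 3 burn out
  F...FT
  TF.FTT
  TTFTTT
  TT..TT
  TTTTTT
Step 3: 5 trees catch fire, 5 burn out
  .....F
  F...FT
  TF.FTT
  TT..TT
  TTTTTT
Step 4: 4 trees catch fire, 5 burn out
  ......
  .....F
  F...FT
  TF..TT
  TTTTTT
Step 5: 4 trees catch fire, 4 burn out
  ......
  ......
  .....F
  F...FT
  TFTTTT
Step 6: 4 trees catch fire, 4 burn out
  ......
  ......
  ......
  .....F
  F.FTFT

......
......
......
.....F
F.FTFT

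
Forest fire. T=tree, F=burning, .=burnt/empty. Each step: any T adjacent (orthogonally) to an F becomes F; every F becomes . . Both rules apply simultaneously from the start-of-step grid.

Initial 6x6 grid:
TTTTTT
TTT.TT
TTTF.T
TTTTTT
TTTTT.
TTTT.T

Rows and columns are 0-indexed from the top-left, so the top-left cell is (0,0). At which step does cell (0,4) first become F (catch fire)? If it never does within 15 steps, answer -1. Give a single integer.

Step 1: cell (0,4)='T' (+2 fires, +1 burnt)
Step 2: cell (0,4)='T' (+5 fires, +2 burnt)
Step 3: cell (0,4)='T' (+8 fires, +5 burnt)
Step 4: cell (0,4)='T' (+7 fires, +8 burnt)
Step 5: cell (0,4)='F' (+5 fires, +7 burnt)
  -> target ignites at step 5
Step 6: cell (0,4)='.' (+3 fires, +5 burnt)
Step 7: cell (0,4)='.' (+0 fires, +3 burnt)
  fire out at step 7

5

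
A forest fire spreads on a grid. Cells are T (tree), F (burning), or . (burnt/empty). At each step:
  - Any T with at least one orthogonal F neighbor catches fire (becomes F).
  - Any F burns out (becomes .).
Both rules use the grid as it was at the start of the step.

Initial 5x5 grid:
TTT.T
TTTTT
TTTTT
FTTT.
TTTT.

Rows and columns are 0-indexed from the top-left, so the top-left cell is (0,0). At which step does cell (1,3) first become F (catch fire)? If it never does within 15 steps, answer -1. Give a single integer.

Step 1: cell (1,3)='T' (+3 fires, +1 burnt)
Step 2: cell (1,3)='T' (+4 fires, +3 burnt)
Step 3: cell (1,3)='T' (+5 fires, +4 burnt)
Step 4: cell (1,3)='T' (+4 fires, +5 burnt)
Step 5: cell (1,3)='F' (+3 fires, +4 burnt)
  -> target ignites at step 5
Step 6: cell (1,3)='.' (+1 fires, +3 burnt)
Step 7: cell (1,3)='.' (+1 fires, +1 burnt)
Step 8: cell (1,3)='.' (+0 fires, +1 burnt)
  fire out at step 8

5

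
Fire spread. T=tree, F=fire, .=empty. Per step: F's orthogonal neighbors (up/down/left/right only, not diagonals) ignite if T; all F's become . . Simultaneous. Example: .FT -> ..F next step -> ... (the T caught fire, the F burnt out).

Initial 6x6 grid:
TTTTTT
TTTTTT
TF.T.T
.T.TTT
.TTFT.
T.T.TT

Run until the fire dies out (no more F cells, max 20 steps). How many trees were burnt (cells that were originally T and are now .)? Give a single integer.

Step 1: +6 fires, +2 burnt (F count now 6)
Step 2: +8 fires, +6 burnt (F count now 8)
Step 3: +5 fires, +8 burnt (F count now 5)
Step 4: +3 fires, +5 burnt (F count now 3)
Step 5: +2 fires, +3 burnt (F count now 2)
Step 6: +1 fires, +2 burnt (F count now 1)
Step 7: +0 fires, +1 burnt (F count now 0)
Fire out after step 7
Initially T: 26, now '.': 35
Total burnt (originally-T cells now '.'): 25

Answer: 25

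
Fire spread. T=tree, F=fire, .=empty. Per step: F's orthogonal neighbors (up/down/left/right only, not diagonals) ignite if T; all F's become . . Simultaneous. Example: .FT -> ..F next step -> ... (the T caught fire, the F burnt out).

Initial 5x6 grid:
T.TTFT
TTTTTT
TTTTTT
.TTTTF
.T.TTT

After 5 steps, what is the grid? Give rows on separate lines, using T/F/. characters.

Step 1: 6 trees catch fire, 2 burn out
  T.TF.F
  TTTTFT
  TTTTTF
  .TTTF.
  .T.TTF
Step 2: 6 trees catch fire, 6 burn out
  T.F...
  TTTF.F
  TTTTF.
  .TTF..
  .T.TF.
Step 3: 4 trees catch fire, 6 burn out
  T.....
  TTF...
  TTTF..
  .TF...
  .T.F..
Step 4: 3 trees catch fire, 4 burn out
  T.....
  TF....
  TTF...
  .F....
  .T....
Step 5: 3 trees catch fire, 3 burn out
  T.....
  F.....
  TF....
  ......
  .F....

T.....
F.....
TF....
......
.F....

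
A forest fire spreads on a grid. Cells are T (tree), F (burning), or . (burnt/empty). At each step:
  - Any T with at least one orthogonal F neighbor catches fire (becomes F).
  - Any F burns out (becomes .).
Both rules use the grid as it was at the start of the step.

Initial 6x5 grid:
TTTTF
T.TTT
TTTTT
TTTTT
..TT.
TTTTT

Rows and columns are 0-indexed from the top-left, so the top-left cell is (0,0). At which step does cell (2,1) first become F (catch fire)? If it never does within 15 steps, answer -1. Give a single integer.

Step 1: cell (2,1)='T' (+2 fires, +1 burnt)
Step 2: cell (2,1)='T' (+3 fires, +2 burnt)
Step 3: cell (2,1)='T' (+4 fires, +3 burnt)
Step 4: cell (2,1)='T' (+3 fires, +4 burnt)
Step 5: cell (2,1)='F' (+4 fires, +3 burnt)
  -> target ignites at step 5
Step 6: cell (2,1)='.' (+4 fires, +4 burnt)
Step 7: cell (2,1)='.' (+3 fires, +4 burnt)
Step 8: cell (2,1)='.' (+1 fires, +3 burnt)
Step 9: cell (2,1)='.' (+1 fires, +1 burnt)
Step 10: cell (2,1)='.' (+0 fires, +1 burnt)
  fire out at step 10

5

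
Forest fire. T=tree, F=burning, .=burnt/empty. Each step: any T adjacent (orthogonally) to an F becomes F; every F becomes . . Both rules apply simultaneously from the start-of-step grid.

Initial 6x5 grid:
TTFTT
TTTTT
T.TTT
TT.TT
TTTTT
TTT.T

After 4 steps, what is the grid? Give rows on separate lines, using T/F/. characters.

Step 1: 3 trees catch fire, 1 burn out
  TF.FT
  TTFTT
  T.TTT
  TT.TT
  TTTTT
  TTT.T
Step 2: 5 trees catch fire, 3 burn out
  F...F
  TF.FT
  T.FTT
  TT.TT
  TTTTT
  TTT.T
Step 3: 3 trees catch fire, 5 burn out
  .....
  F...F
  T..FT
  TT.TT
  TTTTT
  TTT.T
Step 4: 3 trees catch fire, 3 burn out
  .....
  .....
  F...F
  TT.FT
  TTTTT
  TTT.T

.....
.....
F...F
TT.FT
TTTTT
TTT.T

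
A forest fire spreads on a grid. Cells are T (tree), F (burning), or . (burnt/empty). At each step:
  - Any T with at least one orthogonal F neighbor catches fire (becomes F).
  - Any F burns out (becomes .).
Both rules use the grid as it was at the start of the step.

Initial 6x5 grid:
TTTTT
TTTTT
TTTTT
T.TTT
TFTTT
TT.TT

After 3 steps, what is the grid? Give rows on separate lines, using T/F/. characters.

Step 1: 3 trees catch fire, 1 burn out
  TTTTT
  TTTTT
  TTTTT
  T.TTT
  F.FTT
  TF.TT
Step 2: 4 trees catch fire, 3 burn out
  TTTTT
  TTTTT
  TTTTT
  F.FTT
  ...FT
  F..TT
Step 3: 5 trees catch fire, 4 burn out
  TTTTT
  TTTTT
  FTFTT
  ...FT
  ....F
  ...FT

TTTTT
TTTTT
FTFTT
...FT
....F
...FT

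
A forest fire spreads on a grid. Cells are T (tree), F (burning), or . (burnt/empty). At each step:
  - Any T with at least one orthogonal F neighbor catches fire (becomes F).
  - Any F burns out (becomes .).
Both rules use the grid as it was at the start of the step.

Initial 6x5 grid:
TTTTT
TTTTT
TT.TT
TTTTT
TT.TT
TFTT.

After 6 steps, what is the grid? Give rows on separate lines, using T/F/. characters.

Step 1: 3 trees catch fire, 1 burn out
  TTTTT
  TTTTT
  TT.TT
  TTTTT
  TF.TT
  F.FT.
Step 2: 3 trees catch fire, 3 burn out
  TTTTT
  TTTTT
  TT.TT
  TFTTT
  F..TT
  ...F.
Step 3: 4 trees catch fire, 3 burn out
  TTTTT
  TTTTT
  TF.TT
  F.FTT
  ...FT
  .....
Step 4: 4 trees catch fire, 4 burn out
  TTTTT
  TFTTT
  F..TT
  ...FT
  ....F
  .....
Step 5: 5 trees catch fire, 4 burn out
  TFTTT
  F.FTT
  ...FT
  ....F
  .....
  .....
Step 6: 4 trees catch fire, 5 burn out
  F.FTT
  ...FT
  ....F
  .....
  .....
  .....

F.FTT
...FT
....F
.....
.....
.....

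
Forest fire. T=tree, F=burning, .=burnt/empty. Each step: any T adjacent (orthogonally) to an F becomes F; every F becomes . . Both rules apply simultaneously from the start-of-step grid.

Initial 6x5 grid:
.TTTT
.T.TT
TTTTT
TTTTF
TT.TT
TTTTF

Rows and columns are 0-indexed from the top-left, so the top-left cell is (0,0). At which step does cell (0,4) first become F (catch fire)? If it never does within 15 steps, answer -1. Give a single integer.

Step 1: cell (0,4)='T' (+4 fires, +2 burnt)
Step 2: cell (0,4)='T' (+5 fires, +4 burnt)
Step 3: cell (0,4)='F' (+5 fires, +5 burnt)
  -> target ignites at step 3
Step 4: cell (0,4)='.' (+5 fires, +5 burnt)
Step 5: cell (0,4)='.' (+4 fires, +5 burnt)
Step 6: cell (0,4)='.' (+1 fires, +4 burnt)
Step 7: cell (0,4)='.' (+0 fires, +1 burnt)
  fire out at step 7

3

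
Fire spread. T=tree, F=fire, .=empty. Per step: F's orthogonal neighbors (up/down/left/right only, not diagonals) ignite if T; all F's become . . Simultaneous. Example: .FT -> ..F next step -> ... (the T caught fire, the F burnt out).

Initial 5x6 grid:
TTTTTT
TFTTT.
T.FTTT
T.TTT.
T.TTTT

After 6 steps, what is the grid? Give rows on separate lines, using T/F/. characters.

Step 1: 5 trees catch fire, 2 burn out
  TFTTTT
  F.FTT.
  T..FTT
  T.FTT.
  T.TTTT
Step 2: 7 trees catch fire, 5 burn out
  F.FTTT
  ...FT.
  F...FT
  T..FT.
  T.FTTT
Step 3: 6 trees catch fire, 7 burn out
  ...FTT
  ....F.
  .....F
  F...F.
  T..FTT
Step 4: 3 trees catch fire, 6 burn out
  ....FT
  ......
  ......
  ......
  F...FT
Step 5: 2 trees catch fire, 3 burn out
  .....F
  ......
  ......
  ......
  .....F
Step 6: 0 trees catch fire, 2 burn out
  ......
  ......
  ......
  ......
  ......

......
......
......
......
......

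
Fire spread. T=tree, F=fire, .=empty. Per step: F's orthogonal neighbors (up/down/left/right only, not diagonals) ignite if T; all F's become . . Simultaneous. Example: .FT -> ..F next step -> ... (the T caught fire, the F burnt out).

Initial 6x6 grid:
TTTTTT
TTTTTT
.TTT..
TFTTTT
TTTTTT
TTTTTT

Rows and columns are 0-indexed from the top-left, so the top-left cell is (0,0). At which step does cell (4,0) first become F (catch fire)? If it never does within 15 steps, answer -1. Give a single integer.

Step 1: cell (4,0)='T' (+4 fires, +1 burnt)
Step 2: cell (4,0)='F' (+6 fires, +4 burnt)
  -> target ignites at step 2
Step 3: cell (4,0)='.' (+8 fires, +6 burnt)
Step 4: cell (4,0)='.' (+6 fires, +8 burnt)
Step 5: cell (4,0)='.' (+4 fires, +6 burnt)
Step 6: cell (4,0)='.' (+3 fires, +4 burnt)
Step 7: cell (4,0)='.' (+1 fires, +3 burnt)
Step 8: cell (4,0)='.' (+0 fires, +1 burnt)
  fire out at step 8

2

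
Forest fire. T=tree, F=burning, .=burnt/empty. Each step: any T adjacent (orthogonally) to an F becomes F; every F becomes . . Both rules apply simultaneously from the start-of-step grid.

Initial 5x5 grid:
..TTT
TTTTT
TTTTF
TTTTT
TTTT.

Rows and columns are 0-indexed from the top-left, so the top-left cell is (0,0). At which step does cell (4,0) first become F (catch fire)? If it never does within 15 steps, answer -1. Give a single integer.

Step 1: cell (4,0)='T' (+3 fires, +1 burnt)
Step 2: cell (4,0)='T' (+4 fires, +3 burnt)
Step 3: cell (4,0)='T' (+5 fires, +4 burnt)
Step 4: cell (4,0)='T' (+5 fires, +5 burnt)
Step 5: cell (4,0)='T' (+3 fires, +5 burnt)
Step 6: cell (4,0)='F' (+1 fires, +3 burnt)
  -> target ignites at step 6
Step 7: cell (4,0)='.' (+0 fires, +1 burnt)
  fire out at step 7

6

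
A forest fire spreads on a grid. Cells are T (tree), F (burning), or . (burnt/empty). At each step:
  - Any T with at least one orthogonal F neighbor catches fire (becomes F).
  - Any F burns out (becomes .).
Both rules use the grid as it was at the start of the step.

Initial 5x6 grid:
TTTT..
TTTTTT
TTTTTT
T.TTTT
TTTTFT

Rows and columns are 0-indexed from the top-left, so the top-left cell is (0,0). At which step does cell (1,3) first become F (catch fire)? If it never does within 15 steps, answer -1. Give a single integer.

Step 1: cell (1,3)='T' (+3 fires, +1 burnt)
Step 2: cell (1,3)='T' (+4 fires, +3 burnt)
Step 3: cell (1,3)='T' (+5 fires, +4 burnt)
Step 4: cell (1,3)='F' (+4 fires, +5 burnt)
  -> target ignites at step 4
Step 5: cell (1,3)='.' (+4 fires, +4 burnt)
Step 6: cell (1,3)='.' (+3 fires, +4 burnt)
Step 7: cell (1,3)='.' (+2 fires, +3 burnt)
Step 8: cell (1,3)='.' (+1 fires, +2 burnt)
Step 9: cell (1,3)='.' (+0 fires, +1 burnt)
  fire out at step 9

4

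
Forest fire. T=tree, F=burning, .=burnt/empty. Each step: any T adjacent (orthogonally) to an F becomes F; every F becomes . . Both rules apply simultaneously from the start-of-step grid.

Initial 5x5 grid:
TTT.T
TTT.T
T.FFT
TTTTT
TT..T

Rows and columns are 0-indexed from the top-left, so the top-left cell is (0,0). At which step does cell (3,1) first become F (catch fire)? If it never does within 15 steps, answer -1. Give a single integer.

Step 1: cell (3,1)='T' (+4 fires, +2 burnt)
Step 2: cell (3,1)='F' (+5 fires, +4 burnt)
  -> target ignites at step 2
Step 3: cell (3,1)='.' (+6 fires, +5 burnt)
Step 4: cell (3,1)='.' (+3 fires, +6 burnt)
Step 5: cell (3,1)='.' (+0 fires, +3 burnt)
  fire out at step 5

2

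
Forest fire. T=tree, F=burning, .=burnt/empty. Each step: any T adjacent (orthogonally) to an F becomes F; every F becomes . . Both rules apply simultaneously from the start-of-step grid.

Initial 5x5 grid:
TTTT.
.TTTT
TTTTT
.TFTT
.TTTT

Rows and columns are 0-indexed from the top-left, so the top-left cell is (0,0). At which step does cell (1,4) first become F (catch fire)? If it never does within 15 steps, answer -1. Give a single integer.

Step 1: cell (1,4)='T' (+4 fires, +1 burnt)
Step 2: cell (1,4)='T' (+6 fires, +4 burnt)
Step 3: cell (1,4)='T' (+6 fires, +6 burnt)
Step 4: cell (1,4)='F' (+3 fires, +6 burnt)
  -> target ignites at step 4
Step 5: cell (1,4)='.' (+1 fires, +3 burnt)
Step 6: cell (1,4)='.' (+0 fires, +1 burnt)
  fire out at step 6

4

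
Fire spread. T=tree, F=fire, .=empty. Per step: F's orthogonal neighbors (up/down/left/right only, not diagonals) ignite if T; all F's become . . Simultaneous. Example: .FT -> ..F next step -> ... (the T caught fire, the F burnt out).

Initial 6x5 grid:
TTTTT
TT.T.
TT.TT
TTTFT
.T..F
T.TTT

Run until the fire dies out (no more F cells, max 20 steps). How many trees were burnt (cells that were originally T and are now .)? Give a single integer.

Answer: 20

Derivation:
Step 1: +4 fires, +2 burnt (F count now 4)
Step 2: +4 fires, +4 burnt (F count now 4)
Step 3: +5 fires, +4 burnt (F count now 5)
Step 4: +4 fires, +5 burnt (F count now 4)
Step 5: +2 fires, +4 burnt (F count now 2)
Step 6: +1 fires, +2 burnt (F count now 1)
Step 7: +0 fires, +1 burnt (F count now 0)
Fire out after step 7
Initially T: 21, now '.': 29
Total burnt (originally-T cells now '.'): 20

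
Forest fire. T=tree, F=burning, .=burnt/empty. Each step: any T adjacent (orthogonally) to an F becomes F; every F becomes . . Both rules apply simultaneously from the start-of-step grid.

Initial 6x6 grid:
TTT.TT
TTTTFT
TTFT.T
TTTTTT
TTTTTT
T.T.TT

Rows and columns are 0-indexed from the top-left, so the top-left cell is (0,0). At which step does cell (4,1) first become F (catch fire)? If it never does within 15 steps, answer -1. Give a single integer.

Step 1: cell (4,1)='T' (+7 fires, +2 burnt)
Step 2: cell (4,1)='T' (+8 fires, +7 burnt)
Step 3: cell (4,1)='F' (+8 fires, +8 burnt)
  -> target ignites at step 3
Step 4: cell (4,1)='.' (+4 fires, +8 burnt)
Step 5: cell (4,1)='.' (+3 fires, +4 burnt)
Step 6: cell (4,1)='.' (+0 fires, +3 burnt)
  fire out at step 6

3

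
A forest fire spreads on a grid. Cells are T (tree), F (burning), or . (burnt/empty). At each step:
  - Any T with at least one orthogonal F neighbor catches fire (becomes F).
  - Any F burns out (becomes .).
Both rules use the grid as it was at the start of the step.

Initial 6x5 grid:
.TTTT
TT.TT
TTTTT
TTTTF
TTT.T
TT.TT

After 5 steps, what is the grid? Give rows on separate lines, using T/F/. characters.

Step 1: 3 trees catch fire, 1 burn out
  .TTTT
  TT.TT
  TTTTF
  TTTF.
  TTT.F
  TT.TT
Step 2: 4 trees catch fire, 3 burn out
  .TTTT
  TT.TF
  TTTF.
  TTF..
  TTT..
  TT.TF
Step 3: 6 trees catch fire, 4 burn out
  .TTTF
  TT.F.
  TTF..
  TF...
  TTF..
  TT.F.
Step 4: 4 trees catch fire, 6 burn out
  .TTF.
  TT...
  TF...
  F....
  TF...
  TT...
Step 5: 5 trees catch fire, 4 burn out
  .TF..
  TF...
  F....
  .....
  F....
  TF...

.TF..
TF...
F....
.....
F....
TF...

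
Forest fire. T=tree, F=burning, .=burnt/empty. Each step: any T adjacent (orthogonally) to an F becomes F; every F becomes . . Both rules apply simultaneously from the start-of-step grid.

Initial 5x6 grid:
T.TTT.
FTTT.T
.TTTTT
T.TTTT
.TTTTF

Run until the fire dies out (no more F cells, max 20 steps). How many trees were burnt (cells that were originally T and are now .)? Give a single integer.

Answer: 21

Derivation:
Step 1: +4 fires, +2 burnt (F count now 4)
Step 2: +5 fires, +4 burnt (F count now 5)
Step 3: +7 fires, +5 burnt (F count now 7)
Step 4: +4 fires, +7 burnt (F count now 4)
Step 5: +1 fires, +4 burnt (F count now 1)
Step 6: +0 fires, +1 burnt (F count now 0)
Fire out after step 6
Initially T: 22, now '.': 29
Total burnt (originally-T cells now '.'): 21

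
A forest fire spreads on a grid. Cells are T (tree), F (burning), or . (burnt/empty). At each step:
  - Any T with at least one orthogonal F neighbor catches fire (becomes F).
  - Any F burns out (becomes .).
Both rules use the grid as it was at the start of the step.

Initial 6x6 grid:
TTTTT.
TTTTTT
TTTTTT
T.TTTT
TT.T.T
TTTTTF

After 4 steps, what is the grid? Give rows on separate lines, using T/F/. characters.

Step 1: 2 trees catch fire, 1 burn out
  TTTTT.
  TTTTTT
  TTTTTT
  T.TTTT
  TT.T.F
  TTTTF.
Step 2: 2 trees catch fire, 2 burn out
  TTTTT.
  TTTTTT
  TTTTTT
  T.TTTF
  TT.T..
  TTTF..
Step 3: 4 trees catch fire, 2 burn out
  TTTTT.
  TTTTTT
  TTTTTF
  T.TTF.
  TT.F..
  TTF...
Step 4: 4 trees catch fire, 4 burn out
  TTTTT.
  TTTTTF
  TTTTF.
  T.TF..
  TT....
  TF....

TTTTT.
TTTTTF
TTTTF.
T.TF..
TT....
TF....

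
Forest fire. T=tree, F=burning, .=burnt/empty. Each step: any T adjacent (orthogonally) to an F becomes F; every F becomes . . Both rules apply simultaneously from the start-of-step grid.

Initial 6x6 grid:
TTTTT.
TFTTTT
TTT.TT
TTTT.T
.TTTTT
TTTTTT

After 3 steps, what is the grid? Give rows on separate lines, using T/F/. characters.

Step 1: 4 trees catch fire, 1 burn out
  TFTTT.
  F.FTTT
  TFT.TT
  TTTT.T
  .TTTTT
  TTTTTT
Step 2: 6 trees catch fire, 4 burn out
  F.FTT.
  ...FTT
  F.F.TT
  TFTT.T
  .TTTTT
  TTTTTT
Step 3: 5 trees catch fire, 6 burn out
  ...FT.
  ....FT
  ....TT
  F.FT.T
  .FTTTT
  TTTTTT

...FT.
....FT
....TT
F.FT.T
.FTTTT
TTTTTT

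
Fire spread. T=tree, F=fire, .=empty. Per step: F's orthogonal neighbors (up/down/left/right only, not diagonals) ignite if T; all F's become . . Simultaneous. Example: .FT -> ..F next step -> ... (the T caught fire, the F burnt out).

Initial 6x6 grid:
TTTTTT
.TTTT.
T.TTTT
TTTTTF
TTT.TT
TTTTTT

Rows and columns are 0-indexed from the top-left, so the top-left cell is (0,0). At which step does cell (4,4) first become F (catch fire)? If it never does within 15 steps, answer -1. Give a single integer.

Step 1: cell (4,4)='T' (+3 fires, +1 burnt)
Step 2: cell (4,4)='F' (+4 fires, +3 burnt)
  -> target ignites at step 2
Step 3: cell (4,4)='.' (+4 fires, +4 burnt)
Step 4: cell (4,4)='.' (+6 fires, +4 burnt)
Step 5: cell (4,4)='.' (+6 fires, +6 burnt)
Step 6: cell (4,4)='.' (+5 fires, +6 burnt)
Step 7: cell (4,4)='.' (+2 fires, +5 burnt)
Step 8: cell (4,4)='.' (+1 fires, +2 burnt)
Step 9: cell (4,4)='.' (+0 fires, +1 burnt)
  fire out at step 9

2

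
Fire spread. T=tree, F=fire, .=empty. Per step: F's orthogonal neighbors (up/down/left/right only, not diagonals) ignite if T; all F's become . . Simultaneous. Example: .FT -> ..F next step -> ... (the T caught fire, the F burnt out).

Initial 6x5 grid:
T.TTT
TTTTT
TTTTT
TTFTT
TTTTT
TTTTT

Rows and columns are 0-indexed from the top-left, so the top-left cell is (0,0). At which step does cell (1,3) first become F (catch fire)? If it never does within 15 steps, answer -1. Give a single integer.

Step 1: cell (1,3)='T' (+4 fires, +1 burnt)
Step 2: cell (1,3)='T' (+8 fires, +4 burnt)
Step 3: cell (1,3)='F' (+9 fires, +8 burnt)
  -> target ignites at step 3
Step 4: cell (1,3)='.' (+5 fires, +9 burnt)
Step 5: cell (1,3)='.' (+2 fires, +5 burnt)
Step 6: cell (1,3)='.' (+0 fires, +2 burnt)
  fire out at step 6

3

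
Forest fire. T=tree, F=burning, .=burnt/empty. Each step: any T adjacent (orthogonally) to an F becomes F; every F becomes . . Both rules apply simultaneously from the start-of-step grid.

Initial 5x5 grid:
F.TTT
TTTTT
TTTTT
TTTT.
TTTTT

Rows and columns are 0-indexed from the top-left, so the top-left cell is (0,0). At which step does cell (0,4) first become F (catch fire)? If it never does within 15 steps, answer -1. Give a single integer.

Step 1: cell (0,4)='T' (+1 fires, +1 burnt)
Step 2: cell (0,4)='T' (+2 fires, +1 burnt)
Step 3: cell (0,4)='T' (+3 fires, +2 burnt)
Step 4: cell (0,4)='T' (+5 fires, +3 burnt)
Step 5: cell (0,4)='T' (+5 fires, +5 burnt)
Step 6: cell (0,4)='F' (+4 fires, +5 burnt)
  -> target ignites at step 6
Step 7: cell (0,4)='.' (+1 fires, +4 burnt)
Step 8: cell (0,4)='.' (+1 fires, +1 burnt)
Step 9: cell (0,4)='.' (+0 fires, +1 burnt)
  fire out at step 9

6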